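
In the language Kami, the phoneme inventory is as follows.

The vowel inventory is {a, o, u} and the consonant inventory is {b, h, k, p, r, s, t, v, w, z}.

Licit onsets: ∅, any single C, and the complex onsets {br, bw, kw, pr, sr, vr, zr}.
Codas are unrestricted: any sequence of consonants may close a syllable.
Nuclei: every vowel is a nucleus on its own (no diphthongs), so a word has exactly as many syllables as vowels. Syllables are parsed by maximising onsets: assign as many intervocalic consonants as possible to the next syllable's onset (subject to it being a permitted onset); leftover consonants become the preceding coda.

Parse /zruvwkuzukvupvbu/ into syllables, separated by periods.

Nuclei (vowels): u, u, u, u, u → 5 syllables.
Between /u/ (V1) and /u/ (V2): /vwk/; trying suffixes from longest down, /k/ is the first permitted one, so coda /vw/ | onset /k/.
Between /u/ (V2) and /u/ (V3): just /z/ — single C goes to the following onset.
Between /u/ (V3) and /u/ (V4): /kv/ splits as /k/ + /v/ (/v/ is the longest suffix that is a licit onset).
Between /u/ (V4) and /u/ (V5): /pvb/ — longest licit onset from the right is /b/, leaving /pv/ as coda.

zruvw.ku.zuk.vupv.bu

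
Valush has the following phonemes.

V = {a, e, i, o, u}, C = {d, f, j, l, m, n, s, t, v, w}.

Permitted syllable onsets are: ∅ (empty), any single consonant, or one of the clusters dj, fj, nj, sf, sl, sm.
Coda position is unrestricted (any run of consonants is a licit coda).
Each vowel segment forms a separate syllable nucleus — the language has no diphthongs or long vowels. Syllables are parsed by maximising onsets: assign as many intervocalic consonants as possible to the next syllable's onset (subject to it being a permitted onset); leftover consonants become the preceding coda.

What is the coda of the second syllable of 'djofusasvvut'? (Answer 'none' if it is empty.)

none

Vowels present: o, u, a, u; each is a nucleus, giving 4 syllables.
Between /o/ (V1) and /u/ (V2): /f/ is a single consonant, so it becomes the next onset.
Between /u/ (V2) and /a/ (V3): /s/ is a single consonant, so it becomes the next onset.
Between /a/ (V3) and /u/ (V4): cluster /svv/ — the longest permitted-onset suffix is /v/; onset = /v/, preceding coda = /sv/.
Putting it together: djo.fu.sasv.vut.
Syllable 2 is /fu/: onset /f/, nucleus /u/, coda ∅.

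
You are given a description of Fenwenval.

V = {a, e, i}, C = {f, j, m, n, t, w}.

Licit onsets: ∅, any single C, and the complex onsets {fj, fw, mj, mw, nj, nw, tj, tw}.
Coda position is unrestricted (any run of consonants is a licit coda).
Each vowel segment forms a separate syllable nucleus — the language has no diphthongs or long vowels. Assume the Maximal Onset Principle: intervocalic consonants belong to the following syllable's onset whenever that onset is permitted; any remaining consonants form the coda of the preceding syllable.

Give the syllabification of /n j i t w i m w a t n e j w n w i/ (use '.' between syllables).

nji.twi.mwat.nejw.nwi

Nuclei (vowels): i, i, a, e, i → 5 syllables.
Between /i/ (V1) and /i/ (V2): cluster /tw/ — /tw/ is itself a permitted onset, so the whole cluster goes right; preceding coda = ∅.
Between /i/ (V2) and /a/ (V3): /mw/ — entire cluster is a permitted onset → onset /mw/, coda ∅.
Between /a/ (V3) and /e/ (V4): /tn/ splits as /t/ + /n/ (/n/ is the longest suffix that is a licit onset).
Between /e/ (V4) and /i/ (V5): /jwnw/ splits as /jw/ + /nw/ (/nw/ is the longest suffix that is a licit onset).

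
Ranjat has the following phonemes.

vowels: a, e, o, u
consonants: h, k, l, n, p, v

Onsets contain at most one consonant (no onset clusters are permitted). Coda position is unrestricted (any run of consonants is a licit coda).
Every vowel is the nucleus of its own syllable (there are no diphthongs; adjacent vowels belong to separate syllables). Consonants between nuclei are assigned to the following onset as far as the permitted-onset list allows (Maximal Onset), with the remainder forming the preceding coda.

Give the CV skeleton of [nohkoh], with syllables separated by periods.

CVC.CVC

Nuclei (vowels): o, o → 2 syllables.
V1 /o/ – V2 /o/: /hk/ splits as /h/ + /k/ (/k/ is the longest suffix that is a licit onset).
Putting it together: noh.koh.
Mapping each syllable to C/V: /noh/ → CVC, /koh/ → CVC.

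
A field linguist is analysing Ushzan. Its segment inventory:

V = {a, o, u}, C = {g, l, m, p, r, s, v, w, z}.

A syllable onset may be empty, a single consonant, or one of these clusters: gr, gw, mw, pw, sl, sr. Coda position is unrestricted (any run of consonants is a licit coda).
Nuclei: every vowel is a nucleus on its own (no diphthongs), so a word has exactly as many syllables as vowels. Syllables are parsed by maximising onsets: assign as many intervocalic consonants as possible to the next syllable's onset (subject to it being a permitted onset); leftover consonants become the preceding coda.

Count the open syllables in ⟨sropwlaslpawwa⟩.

1

The vowels are o, a, a, a — 4 nuclei, so 4 syllables.
V1 /o/ – V2 /a/: /pwl/; trying suffixes from longest down, /l/ is the first permitted one, so coda /pw/ | onset /l/.
V2 /a/ – V3 /a/: /slp/ splits as /sl/ + /p/ (/p/ is the longest suffix that is a licit onset).
V3 /a/ – V4 /a/: /ww/ splits as /w/ + /w/ (/w/ is the longest suffix that is a licit onset).
Result: sropw.lasl.paw.wa.
Classifying each syllable: /sropw/ (closed), /lasl/ (closed), /paw/ (closed), /wa/ (open).
Open syllables: 1.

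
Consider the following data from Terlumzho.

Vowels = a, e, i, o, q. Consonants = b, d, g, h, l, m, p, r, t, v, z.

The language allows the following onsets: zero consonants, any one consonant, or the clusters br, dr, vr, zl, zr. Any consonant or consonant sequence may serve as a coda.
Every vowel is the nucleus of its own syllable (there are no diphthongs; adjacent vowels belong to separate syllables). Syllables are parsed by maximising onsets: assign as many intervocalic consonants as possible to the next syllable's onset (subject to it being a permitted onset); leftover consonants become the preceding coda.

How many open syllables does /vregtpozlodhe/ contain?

The vowels are e, o, o, e — 4 nuclei, so 4 syllables.
σ1/σ2 boundary: /gtp/ splits as /gt/ + /p/ (/p/ is the longest suffix that is a licit onset).
σ2/σ3 boundary: /zl/ — entire cluster is a permitted onset → onset /zl/, coda ∅.
σ3/σ4 boundary: /dh/ splits as /d/ + /h/ (/h/ is the longest suffix that is a licit onset).
So the parse is vregt.po.zlod.he.
Classifying each syllable: /vregt/ (closed), /po/ (open), /zlod/ (closed), /he/ (open).
Open syllables: 2.

2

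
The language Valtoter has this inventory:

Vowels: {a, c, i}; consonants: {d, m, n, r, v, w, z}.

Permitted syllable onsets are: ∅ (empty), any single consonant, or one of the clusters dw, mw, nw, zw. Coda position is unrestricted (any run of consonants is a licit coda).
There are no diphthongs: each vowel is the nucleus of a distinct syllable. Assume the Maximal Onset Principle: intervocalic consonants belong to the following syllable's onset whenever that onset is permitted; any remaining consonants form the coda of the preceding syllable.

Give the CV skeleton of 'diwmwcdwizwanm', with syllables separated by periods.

The vowels are i, c, i, a — 4 nuclei, so 4 syllables.
Between /i/ (V1) and /c/ (V2): cluster /wmw/ — the longest permitted-onset suffix is /mw/; onset = /mw/, preceding coda = /w/.
Between /c/ (V2) and /i/ (V3): cluster /dw/ — /dw/ is itself a permitted onset, so the whole cluster goes right; preceding coda = ∅.
Between /i/ (V3) and /a/ (V4): /zw/ — entire cluster is a permitted onset → onset /zw/, coda ∅.
So the parse is diw.mwc.dwi.zwanm.
Mapping each syllable to C/V: /diw/ → CVC, /mwc/ → CCV, /dwi/ → CCV, /zwanm/ → CCVCC.

CVC.CCV.CCV.CCVCC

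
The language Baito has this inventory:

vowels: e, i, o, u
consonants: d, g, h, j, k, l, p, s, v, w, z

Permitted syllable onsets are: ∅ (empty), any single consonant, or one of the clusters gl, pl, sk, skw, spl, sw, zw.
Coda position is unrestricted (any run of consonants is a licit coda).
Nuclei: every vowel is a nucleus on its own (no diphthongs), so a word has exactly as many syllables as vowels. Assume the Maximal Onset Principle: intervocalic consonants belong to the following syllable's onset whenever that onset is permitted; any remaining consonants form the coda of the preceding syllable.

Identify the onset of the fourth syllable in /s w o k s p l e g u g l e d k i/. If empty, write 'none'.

Vowels present: o, e, u, e, i; each is a nucleus, giving 5 syllables.
/o…e/ gap (V1→V2): /kspl/ splits as /k/ + /spl/ (/spl/ is the longest suffix that is a licit onset).
/e…u/ gap (V2→V3): /g/ is a single consonant, so it becomes the next onset.
/u…e/ gap (V3→V4): cluster /gl/ — /gl/ is itself a permitted onset, so the whole cluster goes right; preceding coda = ∅.
/e…i/ gap (V4→V5): /dk/ splits as /d/ + /k/ (/k/ is the longest suffix that is a licit onset).
Result: swok.sple.gu.gled.ki.
Syllable 4 is /gled/: onset /gl/, nucleus /e/, coda /d/.

gl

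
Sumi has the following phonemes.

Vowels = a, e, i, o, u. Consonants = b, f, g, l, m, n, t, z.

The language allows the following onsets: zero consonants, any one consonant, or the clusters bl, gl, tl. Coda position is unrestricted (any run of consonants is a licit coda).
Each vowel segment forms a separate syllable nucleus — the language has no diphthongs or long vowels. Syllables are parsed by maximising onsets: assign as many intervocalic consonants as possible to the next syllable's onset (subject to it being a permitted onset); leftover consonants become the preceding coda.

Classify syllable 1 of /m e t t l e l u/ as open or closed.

Nuclei (vowels): e, e, u → 3 syllables.
/e…e/ gap (V1→V2): /ttl/; trying suffixes from longest down, /tl/ is the first permitted one, so coda /t/ | onset /tl/.
/e…u/ gap (V2→V3): /l/ → onset of the next syllable (single consonants are always licit onsets).
Syllabification: met.tle.lu.
Syllable 1 is /met/ with coda /t/, so it is closed.

closed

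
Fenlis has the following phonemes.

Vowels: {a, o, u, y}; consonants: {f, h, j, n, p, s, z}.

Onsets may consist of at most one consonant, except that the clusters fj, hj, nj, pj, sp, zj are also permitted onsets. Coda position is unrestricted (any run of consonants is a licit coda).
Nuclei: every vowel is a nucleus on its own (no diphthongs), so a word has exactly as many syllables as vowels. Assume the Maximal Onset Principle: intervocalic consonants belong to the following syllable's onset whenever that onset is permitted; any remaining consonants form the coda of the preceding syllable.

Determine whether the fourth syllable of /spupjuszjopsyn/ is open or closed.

closed

Vowels present: u, u, o, y; each is a nucleus, giving 4 syllables.
Between /u/ (V1) and /u/ (V2): /pj/ is a licit onset in full, so it all attaches to the next syllable.
Between /u/ (V2) and /o/ (V3): cluster /szj/ — the longest permitted-onset suffix is /zj/; onset = /zj/, preceding coda = /s/.
Between /o/ (V3) and /y/ (V4): /ps/ splits as /p/ + /s/ (/s/ is the longest suffix that is a licit onset).
Result: spu.pjus.zjop.syn.
Syllable 4 is /syn/ with coda /n/, so it is closed.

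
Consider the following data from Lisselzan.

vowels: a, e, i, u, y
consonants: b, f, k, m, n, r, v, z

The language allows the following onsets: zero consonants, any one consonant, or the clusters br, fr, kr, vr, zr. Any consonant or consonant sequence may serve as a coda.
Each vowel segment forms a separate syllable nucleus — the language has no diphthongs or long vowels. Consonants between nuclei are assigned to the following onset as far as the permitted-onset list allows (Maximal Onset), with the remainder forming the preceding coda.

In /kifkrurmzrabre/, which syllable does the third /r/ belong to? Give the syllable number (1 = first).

Vowels present: i, u, a, e; each is a nucleus, giving 4 syllables.
σ1/σ2 boundary: /fkr/ — longest licit onset from the right is /kr/, leaving /f/ as coda.
σ2/σ3 boundary: /rmzr/ — longest licit onset from the right is /zr/, leaving /rm/ as coda.
σ3/σ4 boundary: cluster /br/ — /br/ is itself a permitted onset, so the whole cluster goes right; preceding coda = ∅.
Putting it together: kif.krurm.zra.bre.
The third /r/ is in the onset of syllable 3 (/zra/).

3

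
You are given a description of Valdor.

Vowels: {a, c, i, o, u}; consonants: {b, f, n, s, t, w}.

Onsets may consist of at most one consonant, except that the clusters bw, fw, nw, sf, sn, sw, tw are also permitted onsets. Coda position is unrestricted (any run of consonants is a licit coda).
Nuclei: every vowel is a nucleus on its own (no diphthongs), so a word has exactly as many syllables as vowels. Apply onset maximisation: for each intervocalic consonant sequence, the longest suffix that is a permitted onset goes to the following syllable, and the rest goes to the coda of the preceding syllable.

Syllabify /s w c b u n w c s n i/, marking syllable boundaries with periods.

swc.bu.nwc.sni

Nuclei (vowels): c, u, c, i → 4 syllables.
Between /c/ (V1) and /u/ (V2): /b/ is a single consonant, so it becomes the next onset.
Between /u/ (V2) and /c/ (V3): /nw/ is a licit onset in full, so it all attaches to the next syllable.
Between /c/ (V3) and /i/ (V4): /sn/ is a licit onset in full, so it all attaches to the next syllable.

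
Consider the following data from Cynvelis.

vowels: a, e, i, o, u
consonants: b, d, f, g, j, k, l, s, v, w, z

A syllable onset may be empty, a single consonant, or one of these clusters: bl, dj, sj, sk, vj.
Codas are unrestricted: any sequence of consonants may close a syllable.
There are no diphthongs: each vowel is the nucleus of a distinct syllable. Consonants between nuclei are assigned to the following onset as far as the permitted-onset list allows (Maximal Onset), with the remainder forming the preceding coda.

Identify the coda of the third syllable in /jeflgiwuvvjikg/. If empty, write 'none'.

v

Vowels present: e, i, u, i; each is a nucleus, giving 4 syllables.
V1 /e/ – V2 /i/: cluster /flg/ — the longest permitted-onset suffix is /g/; onset = /g/, preceding coda = /fl/.
V2 /i/ – V3 /u/: just /w/ — single C goes to the following onset.
V3 /u/ – V4 /i/: /vvj/ — longest licit onset from the right is /vj/, leaving /v/ as coda.
Result: jefl.gi.wuv.vjikg.
Syllable 3 is /wuv/: onset /w/, nucleus /u/, coda /v/.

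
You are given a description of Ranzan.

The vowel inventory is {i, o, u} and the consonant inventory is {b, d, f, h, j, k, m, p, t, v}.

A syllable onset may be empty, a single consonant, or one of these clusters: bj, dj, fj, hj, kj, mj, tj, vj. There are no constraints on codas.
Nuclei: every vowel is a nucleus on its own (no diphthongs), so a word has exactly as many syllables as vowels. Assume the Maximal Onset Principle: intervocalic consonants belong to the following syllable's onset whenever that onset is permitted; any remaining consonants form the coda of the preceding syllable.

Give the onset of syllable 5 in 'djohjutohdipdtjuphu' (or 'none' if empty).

Nuclei (vowels): o, u, o, i, u, u → 6 syllables.
σ1/σ2 boundary: /hj/ is a licit onset in full, so it all attaches to the next syllable.
σ2/σ3 boundary: just /t/ — single C goes to the following onset.
σ3/σ4 boundary: /hd/ splits as /h/ + /d/ (/d/ is the longest suffix that is a licit onset).
σ4/σ5 boundary: cluster /pdtj/ — the longest permitted-onset suffix is /tj/; onset = /tj/, preceding coda = /pd/.
σ5/σ6 boundary: /ph/ — longest licit onset from the right is /h/, leaving /p/ as coda.
So the parse is djo.hju.toh.dipd.tjup.hu.
Syllable 5 is /tjup/: onset /tj/, nucleus /u/, coda /p/.

tj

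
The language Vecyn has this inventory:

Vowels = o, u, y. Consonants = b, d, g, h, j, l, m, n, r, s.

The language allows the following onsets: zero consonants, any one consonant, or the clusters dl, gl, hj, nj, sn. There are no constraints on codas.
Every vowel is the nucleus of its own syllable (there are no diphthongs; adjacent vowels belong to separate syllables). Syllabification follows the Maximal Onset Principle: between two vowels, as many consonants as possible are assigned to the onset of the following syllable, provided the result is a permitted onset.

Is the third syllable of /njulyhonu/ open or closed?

open

Nuclei (vowels): u, y, o, u → 4 syllables.
/u…y/ gap (V1→V2): /l/ → onset of the next syllable (single consonants are always licit onsets).
/y…o/ gap (V2→V3): just /h/ — single C goes to the following onset.
/o…u/ gap (V3→V4): /n/ → onset of the next syllable (single consonants are always licit onsets).
Syllabification: nju.ly.ho.nu.
Syllable 3 is /ho/; it ends in its nucleus with no coda, so it is open.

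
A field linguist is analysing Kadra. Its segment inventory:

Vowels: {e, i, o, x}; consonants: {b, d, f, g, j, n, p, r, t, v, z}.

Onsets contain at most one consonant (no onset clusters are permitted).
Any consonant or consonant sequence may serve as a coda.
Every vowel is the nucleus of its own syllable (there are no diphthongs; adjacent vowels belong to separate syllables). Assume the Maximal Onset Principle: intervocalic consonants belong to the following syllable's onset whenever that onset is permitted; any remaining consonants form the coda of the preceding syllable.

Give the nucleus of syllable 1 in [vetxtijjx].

e

Vowels present: e, x, i, x; each is a nucleus, giving 4 syllables.
The first nucleus (vowel 1 from the left) is /e/.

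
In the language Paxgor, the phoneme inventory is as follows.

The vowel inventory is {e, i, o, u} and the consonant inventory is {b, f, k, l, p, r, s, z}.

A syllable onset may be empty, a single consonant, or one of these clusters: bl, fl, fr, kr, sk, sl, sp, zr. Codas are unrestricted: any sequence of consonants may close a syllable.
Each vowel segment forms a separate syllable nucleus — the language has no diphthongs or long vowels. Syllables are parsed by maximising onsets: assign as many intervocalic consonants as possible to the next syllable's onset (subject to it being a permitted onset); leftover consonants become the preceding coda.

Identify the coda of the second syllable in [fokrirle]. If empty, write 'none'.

r

The vowels are o, i, e — 3 nuclei, so 3 syllables.
Between /o/ (V1) and /i/ (V2): cluster /kr/ — /kr/ is itself a permitted onset, so the whole cluster goes right; preceding coda = ∅.
Between /i/ (V2) and /e/ (V3): /rl/ splits as /r/ + /l/ (/l/ is the longest suffix that is a licit onset).
Putting it together: fo.krir.le.
Syllable 2 is /krir/: onset /kr/, nucleus /i/, coda /r/.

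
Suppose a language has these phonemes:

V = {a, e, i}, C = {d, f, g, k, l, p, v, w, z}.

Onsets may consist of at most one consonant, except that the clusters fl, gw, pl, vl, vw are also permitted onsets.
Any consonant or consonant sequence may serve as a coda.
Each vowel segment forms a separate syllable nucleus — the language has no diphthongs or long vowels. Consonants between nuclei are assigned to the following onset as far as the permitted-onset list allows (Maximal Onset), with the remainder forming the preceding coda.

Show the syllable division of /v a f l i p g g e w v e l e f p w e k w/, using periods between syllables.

Vowels present: a, i, e, e, e, e; each is a nucleus, giving 6 syllables.
Between /a/ (V1) and /i/ (V2): /fl/ — entire cluster is a permitted onset → onset /fl/, coda ∅.
Between /i/ (V2) and /e/ (V3): /pgg/ splits as /pg/ + /g/ (/g/ is the longest suffix that is a licit onset).
Between /e/ (V3) and /e/ (V4): /wv/; trying suffixes from longest down, /v/ is the first permitted one, so coda /w/ | onset /v/.
Between /e/ (V4) and /e/ (V5): just /l/ — single C goes to the following onset.
Between /e/ (V5) and /e/ (V6): /fpw/ splits as /fp/ + /w/ (/w/ is the longest suffix that is a licit onset).

va.flipg.gew.ve.lefp.wekw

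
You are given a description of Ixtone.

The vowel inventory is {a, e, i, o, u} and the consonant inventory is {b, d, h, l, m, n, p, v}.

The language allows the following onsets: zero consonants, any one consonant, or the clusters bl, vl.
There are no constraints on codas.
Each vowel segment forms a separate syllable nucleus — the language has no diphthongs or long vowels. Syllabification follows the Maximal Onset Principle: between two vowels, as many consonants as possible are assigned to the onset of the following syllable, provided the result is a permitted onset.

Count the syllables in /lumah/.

2

Vowels present: u, a; each is a nucleus, giving 2 syllables.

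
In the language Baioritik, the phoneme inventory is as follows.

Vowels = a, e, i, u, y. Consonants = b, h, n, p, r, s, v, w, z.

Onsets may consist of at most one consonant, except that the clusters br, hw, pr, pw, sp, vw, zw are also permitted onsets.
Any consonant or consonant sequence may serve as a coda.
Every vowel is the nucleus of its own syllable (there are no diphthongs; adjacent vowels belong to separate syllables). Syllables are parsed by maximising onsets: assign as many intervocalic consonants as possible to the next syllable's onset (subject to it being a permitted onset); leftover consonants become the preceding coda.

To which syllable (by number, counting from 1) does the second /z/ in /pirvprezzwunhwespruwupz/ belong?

The vowels are i, e, u, e, u, u — 6 nuclei, so 6 syllables.
Between /i/ (V1) and /e/ (V2): /rvpr/ — longest licit onset from the right is /pr/, leaving /rv/ as coda.
Between /e/ (V2) and /u/ (V3): cluster /zzw/ — the longest permitted-onset suffix is /zw/; onset = /zw/, preceding coda = /z/.
Between /u/ (V3) and /e/ (V4): cluster /nhw/ — the longest permitted-onset suffix is /hw/; onset = /hw/, preceding coda = /n/.
Between /e/ (V4) and /u/ (V5): /spr/; trying suffixes from longest down, /pr/ is the first permitted one, so coda /s/ | onset /pr/.
Between /u/ (V5) and /u/ (V6): /w/ is a single consonant, so it becomes the next onset.
Putting it together: pirv.prez.zwun.hwes.pru.wupz.
The second /z/ is in the onset of syllable 3 (/zwun/).

3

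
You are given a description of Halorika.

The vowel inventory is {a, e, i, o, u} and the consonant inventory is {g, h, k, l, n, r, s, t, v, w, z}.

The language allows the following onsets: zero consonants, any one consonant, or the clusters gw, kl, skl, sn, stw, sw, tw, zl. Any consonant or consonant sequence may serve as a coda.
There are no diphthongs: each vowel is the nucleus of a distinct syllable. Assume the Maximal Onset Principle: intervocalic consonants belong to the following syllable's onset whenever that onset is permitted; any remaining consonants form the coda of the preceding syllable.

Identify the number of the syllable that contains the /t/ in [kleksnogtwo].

3

Nuclei (vowels): e, o, o → 3 syllables.
/e…o/ gap (V1→V2): /ksn/ splits as /k/ + /sn/ (/sn/ is the longest suffix that is a licit onset).
/o…o/ gap (V2→V3): cluster /gtw/ — the longest permitted-onset suffix is /tw/; onset = /tw/, preceding coda = /g/.
Putting it together: klek.snog.two.
The /t/ is in the onset of syllable 3 (/two/).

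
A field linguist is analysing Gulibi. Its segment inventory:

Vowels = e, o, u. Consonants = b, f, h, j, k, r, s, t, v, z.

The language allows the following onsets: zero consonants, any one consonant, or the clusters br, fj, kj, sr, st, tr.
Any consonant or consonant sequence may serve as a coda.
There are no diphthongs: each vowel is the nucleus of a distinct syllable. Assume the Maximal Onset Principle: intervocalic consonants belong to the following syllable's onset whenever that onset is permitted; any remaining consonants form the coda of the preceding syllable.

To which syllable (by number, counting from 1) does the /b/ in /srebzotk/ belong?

The vowels are e, o — 2 nuclei, so 2 syllables.
/e…o/ gap (V1→V2): cluster /bz/ — the longest permitted-onset suffix is /z/; onset = /z/, preceding coda = /b/.
So the parse is sreb.zotk.
The /b/ is in the coda of syllable 1 (/sreb/).

1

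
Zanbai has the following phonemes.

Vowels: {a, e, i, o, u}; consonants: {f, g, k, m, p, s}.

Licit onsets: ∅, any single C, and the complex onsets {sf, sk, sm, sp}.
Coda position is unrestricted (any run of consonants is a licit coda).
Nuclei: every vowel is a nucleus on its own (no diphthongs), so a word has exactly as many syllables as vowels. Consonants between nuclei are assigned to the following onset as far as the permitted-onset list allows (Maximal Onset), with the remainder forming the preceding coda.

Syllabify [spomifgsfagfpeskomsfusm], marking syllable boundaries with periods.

spo.mifg.sfagf.pe.skom.sfusm

Nuclei (vowels): o, i, a, e, o, u → 6 syllables.
Between /o/ (V1) and /i/ (V2): just /m/ — single C goes to the following onset.
Between /i/ (V2) and /a/ (V3): /fgsf/ splits as /fg/ + /sf/ (/sf/ is the longest suffix that is a licit onset).
Between /a/ (V3) and /e/ (V4): /gfp/ — longest licit onset from the right is /p/, leaving /gf/ as coda.
Between /e/ (V4) and /o/ (V5): cluster /sk/ — /sk/ is itself a permitted onset, so the whole cluster goes right; preceding coda = ∅.
Between /o/ (V5) and /u/ (V6): /msf/; trying suffixes from longest down, /sf/ is the first permitted one, so coda /m/ | onset /sf/.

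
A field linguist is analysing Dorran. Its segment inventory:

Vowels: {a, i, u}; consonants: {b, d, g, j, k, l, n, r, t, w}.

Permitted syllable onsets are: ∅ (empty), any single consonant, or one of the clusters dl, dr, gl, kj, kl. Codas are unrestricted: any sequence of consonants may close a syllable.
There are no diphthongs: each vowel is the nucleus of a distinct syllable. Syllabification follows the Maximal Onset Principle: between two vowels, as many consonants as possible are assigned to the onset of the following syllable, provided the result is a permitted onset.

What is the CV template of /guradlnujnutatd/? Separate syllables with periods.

CV.CVCC.CVC.CV.CVCC

The vowels are u, a, u, u, a — 5 nuclei, so 5 syllables.
σ1/σ2 boundary: /r/ → onset of the next syllable (single consonants are always licit onsets).
σ2/σ3 boundary: cluster /dln/ — the longest permitted-onset suffix is /n/; onset = /n/, preceding coda = /dl/.
σ3/σ4 boundary: /jn/ splits as /j/ + /n/ (/n/ is the longest suffix that is a licit onset).
σ4/σ5 boundary: /t/ → onset of the next syllable (single consonants are always licit onsets).
So the parse is gu.radl.nuj.nu.tatd.
Mapping each syllable to C/V: /gu/ → CV, /radl/ → CVCC, /nuj/ → CVC, /nu/ → CV, /tatd/ → CVCC.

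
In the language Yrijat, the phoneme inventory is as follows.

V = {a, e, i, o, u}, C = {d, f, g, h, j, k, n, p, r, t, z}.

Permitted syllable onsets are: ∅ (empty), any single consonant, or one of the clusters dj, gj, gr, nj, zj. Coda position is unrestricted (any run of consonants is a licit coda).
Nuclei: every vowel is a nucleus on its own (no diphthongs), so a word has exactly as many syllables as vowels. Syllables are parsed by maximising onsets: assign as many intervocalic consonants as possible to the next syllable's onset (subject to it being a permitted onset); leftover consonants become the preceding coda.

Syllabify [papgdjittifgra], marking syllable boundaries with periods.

papg.djit.tif.gra

Vowels present: a, i, i, a; each is a nucleus, giving 4 syllables.
σ1/σ2 boundary: /pgdj/ — longest licit onset from the right is /dj/, leaving /pg/ as coda.
σ2/σ3 boundary: /tt/ — longest licit onset from the right is /t/, leaving /t/ as coda.
σ3/σ4 boundary: /fgr/; trying suffixes from longest down, /gr/ is the first permitted one, so coda /f/ | onset /gr/.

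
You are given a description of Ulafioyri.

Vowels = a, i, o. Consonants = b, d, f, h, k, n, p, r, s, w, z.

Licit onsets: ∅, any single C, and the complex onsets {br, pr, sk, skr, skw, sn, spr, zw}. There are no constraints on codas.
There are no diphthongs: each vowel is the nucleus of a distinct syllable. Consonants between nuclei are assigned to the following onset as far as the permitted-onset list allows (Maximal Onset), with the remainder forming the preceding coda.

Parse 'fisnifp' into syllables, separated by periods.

fi.snifp

Nuclei (vowels): i, i → 2 syllables.
/i…i/ gap (V1→V2): /sn/ — entire cluster is a permitted onset → onset /sn/, coda ∅.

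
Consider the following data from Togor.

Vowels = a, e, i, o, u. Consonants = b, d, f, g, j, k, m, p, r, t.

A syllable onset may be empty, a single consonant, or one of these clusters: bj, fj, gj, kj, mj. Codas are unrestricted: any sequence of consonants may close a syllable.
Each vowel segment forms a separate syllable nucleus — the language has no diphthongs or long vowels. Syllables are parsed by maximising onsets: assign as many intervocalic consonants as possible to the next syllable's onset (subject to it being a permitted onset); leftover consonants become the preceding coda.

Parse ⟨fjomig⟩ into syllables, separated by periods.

Nuclei (vowels): o, i → 2 syllables.
/o…i/ gap (V1→V2): /m/ → onset of the next syllable (single consonants are always licit onsets).

fjo.mig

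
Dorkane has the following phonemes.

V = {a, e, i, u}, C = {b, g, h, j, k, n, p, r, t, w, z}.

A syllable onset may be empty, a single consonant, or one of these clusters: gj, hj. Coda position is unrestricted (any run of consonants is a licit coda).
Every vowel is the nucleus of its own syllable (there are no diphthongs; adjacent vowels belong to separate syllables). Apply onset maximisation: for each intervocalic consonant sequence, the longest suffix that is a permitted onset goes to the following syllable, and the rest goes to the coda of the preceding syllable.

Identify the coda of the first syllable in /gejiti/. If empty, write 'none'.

none

Nuclei (vowels): e, i, i → 3 syllables.
/e…i/ gap (V1→V2): /j/ → onset of the next syllable (single consonants are always licit onsets).
/i…i/ gap (V2→V3): /t/ is a single consonant, so it becomes the next onset.
So the parse is ge.ji.ti.
Syllable 1 is /ge/: onset /g/, nucleus /e/, coda ∅.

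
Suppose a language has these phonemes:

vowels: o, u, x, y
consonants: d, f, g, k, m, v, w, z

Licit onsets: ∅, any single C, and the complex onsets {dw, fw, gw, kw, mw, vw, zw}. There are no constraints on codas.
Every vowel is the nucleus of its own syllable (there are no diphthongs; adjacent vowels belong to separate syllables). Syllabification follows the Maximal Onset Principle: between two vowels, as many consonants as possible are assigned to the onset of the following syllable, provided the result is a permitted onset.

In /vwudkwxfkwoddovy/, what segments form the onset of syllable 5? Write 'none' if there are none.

v

Nuclei (vowels): u, x, o, o, y → 5 syllables.
/u…x/ gap (V1→V2): /dkw/ splits as /d/ + /kw/ (/kw/ is the longest suffix that is a licit onset).
/x…o/ gap (V2→V3): /fkw/ — longest licit onset from the right is /kw/, leaving /f/ as coda.
/o…o/ gap (V3→V4): /dd/; trying suffixes from longest down, /d/ is the first permitted one, so coda /d/ | onset /d/.
/o…y/ gap (V4→V5): /v/ is a single consonant, so it becomes the next onset.
So the parse is vwud.kwxf.kwod.do.vy.
Syllable 5 is /vy/: onset /v/, nucleus /y/, coda ∅.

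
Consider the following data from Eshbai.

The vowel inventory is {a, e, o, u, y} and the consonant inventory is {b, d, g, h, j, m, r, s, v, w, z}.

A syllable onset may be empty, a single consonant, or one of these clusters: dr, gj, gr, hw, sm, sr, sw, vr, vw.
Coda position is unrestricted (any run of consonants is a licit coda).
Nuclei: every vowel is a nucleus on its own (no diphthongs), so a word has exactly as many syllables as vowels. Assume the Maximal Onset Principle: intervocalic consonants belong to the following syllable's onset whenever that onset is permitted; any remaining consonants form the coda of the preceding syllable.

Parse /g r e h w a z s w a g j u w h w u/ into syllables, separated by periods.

Nuclei (vowels): e, a, a, u, u → 5 syllables.
σ1/σ2 boundary: cluster /hw/ — /hw/ is itself a permitted onset, so the whole cluster goes right; preceding coda = ∅.
σ2/σ3 boundary: /zsw/ splits as /z/ + /sw/ (/sw/ is the longest suffix that is a licit onset).
σ3/σ4 boundary: /gj/ — entire cluster is a permitted onset → onset /gj/, coda ∅.
σ4/σ5 boundary: cluster /whw/ — the longest permitted-onset suffix is /hw/; onset = /hw/, preceding coda = /w/.

gre.hwaz.swa.gjuw.hwu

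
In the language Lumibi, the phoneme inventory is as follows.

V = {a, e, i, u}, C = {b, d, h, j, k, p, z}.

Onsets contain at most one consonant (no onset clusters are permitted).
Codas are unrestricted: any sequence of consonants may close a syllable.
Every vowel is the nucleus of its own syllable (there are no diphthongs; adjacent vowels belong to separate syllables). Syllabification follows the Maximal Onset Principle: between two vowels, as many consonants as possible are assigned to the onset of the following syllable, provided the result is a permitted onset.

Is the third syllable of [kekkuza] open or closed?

Nuclei (vowels): e, u, a → 3 syllables.
V1 /e/ – V2 /u/: /kk/; trying suffixes from longest down, /k/ is the first permitted one, so coda /k/ | onset /k/.
V2 /u/ – V3 /a/: just /z/ — single C goes to the following onset.
Syllabification: kek.ku.za.
Syllable 3 is /za/; it ends in its nucleus with no coda, so it is open.

open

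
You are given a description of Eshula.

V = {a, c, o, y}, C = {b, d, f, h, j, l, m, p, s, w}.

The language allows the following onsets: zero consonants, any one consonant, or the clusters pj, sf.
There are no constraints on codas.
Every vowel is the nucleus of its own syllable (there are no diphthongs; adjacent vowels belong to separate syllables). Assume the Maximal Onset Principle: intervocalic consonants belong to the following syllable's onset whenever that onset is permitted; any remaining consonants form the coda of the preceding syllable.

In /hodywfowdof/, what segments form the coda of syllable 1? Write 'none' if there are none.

none

Nuclei (vowels): o, y, o, o → 4 syllables.
σ1/σ2 boundary: just /d/ — single C goes to the following onset.
σ2/σ3 boundary: /wf/; trying suffixes from longest down, /f/ is the first permitted one, so coda /w/ | onset /f/.
σ3/σ4 boundary: cluster /wd/ — the longest permitted-onset suffix is /d/; onset = /d/, preceding coda = /w/.
Putting it together: ho.dyw.fow.dof.
Syllable 1 is /ho/: onset /h/, nucleus /o/, coda ∅.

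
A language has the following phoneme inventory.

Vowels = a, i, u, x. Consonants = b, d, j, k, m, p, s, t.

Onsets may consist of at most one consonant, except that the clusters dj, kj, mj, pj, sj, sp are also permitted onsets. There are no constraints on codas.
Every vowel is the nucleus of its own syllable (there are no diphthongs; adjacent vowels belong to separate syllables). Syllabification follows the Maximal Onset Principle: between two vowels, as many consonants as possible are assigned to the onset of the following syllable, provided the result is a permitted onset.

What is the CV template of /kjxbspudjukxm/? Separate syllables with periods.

Nuclei (vowels): x, u, u, x → 4 syllables.
Between /x/ (V1) and /u/ (V2): /bsp/ — longest licit onset from the right is /sp/, leaving /b/ as coda.
Between /u/ (V2) and /u/ (V3): /dj/ — entire cluster is a permitted onset → onset /dj/, coda ∅.
Between /u/ (V3) and /x/ (V4): /k/ is a single consonant, so it becomes the next onset.
So the parse is kjxb.spu.dju.kxm.
Mapping each syllable to C/V: /kjxb/ → CCVC, /spu/ → CCV, /dju/ → CCV, /kxm/ → CVC.

CCVC.CCV.CCV.CVC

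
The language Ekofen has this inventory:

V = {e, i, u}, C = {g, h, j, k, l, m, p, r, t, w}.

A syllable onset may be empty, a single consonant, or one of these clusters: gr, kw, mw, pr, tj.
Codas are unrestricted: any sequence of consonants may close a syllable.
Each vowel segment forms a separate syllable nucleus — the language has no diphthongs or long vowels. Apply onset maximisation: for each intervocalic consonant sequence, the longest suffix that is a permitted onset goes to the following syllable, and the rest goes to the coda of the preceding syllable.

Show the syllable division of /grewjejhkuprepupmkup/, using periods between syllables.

grew.jejh.ku.pre.pupm.kup

Vowels present: e, e, u, e, u, u; each is a nucleus, giving 6 syllables.
Between /e/ (V1) and /e/ (V2): /wj/ splits as /w/ + /j/ (/j/ is the longest suffix that is a licit onset).
Between /e/ (V2) and /u/ (V3): cluster /jhk/ — the longest permitted-onset suffix is /k/; onset = /k/, preceding coda = /jh/.
Between /u/ (V3) and /e/ (V4): cluster /pr/ — /pr/ is itself a permitted onset, so the whole cluster goes right; preceding coda = ∅.
Between /e/ (V4) and /u/ (V5): /p/ is a single consonant, so it becomes the next onset.
Between /u/ (V5) and /u/ (V6): /pmk/ — longest licit onset from the right is /k/, leaving /pm/ as coda.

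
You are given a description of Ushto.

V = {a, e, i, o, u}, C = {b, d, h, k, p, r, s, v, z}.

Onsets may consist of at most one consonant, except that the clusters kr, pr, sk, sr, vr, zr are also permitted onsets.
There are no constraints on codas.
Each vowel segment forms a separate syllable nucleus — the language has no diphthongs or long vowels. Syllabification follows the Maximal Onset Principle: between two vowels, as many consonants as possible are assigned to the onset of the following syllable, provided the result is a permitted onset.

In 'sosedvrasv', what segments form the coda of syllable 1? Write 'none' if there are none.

Nuclei (vowels): o, e, a → 3 syllables.
Between /o/ (V1) and /e/ (V2): just /s/ — single C goes to the following onset.
Between /e/ (V2) and /a/ (V3): cluster /dvr/ — the longest permitted-onset suffix is /vr/; onset = /vr/, preceding coda = /d/.
Putting it together: so.sed.vrasv.
Syllable 1 is /so/: onset /s/, nucleus /o/, coda ∅.

none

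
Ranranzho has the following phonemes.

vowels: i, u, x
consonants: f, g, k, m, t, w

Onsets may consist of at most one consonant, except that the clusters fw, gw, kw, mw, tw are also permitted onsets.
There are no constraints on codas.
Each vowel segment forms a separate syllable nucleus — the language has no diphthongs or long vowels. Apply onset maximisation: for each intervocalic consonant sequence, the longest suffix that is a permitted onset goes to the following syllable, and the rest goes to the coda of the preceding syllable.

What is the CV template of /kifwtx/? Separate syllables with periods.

Nuclei (vowels): i, x → 2 syllables.
σ1/σ2 boundary: cluster /fwt/ — the longest permitted-onset suffix is /t/; onset = /t/, preceding coda = /fw/.
Syllabification: kifw.tx.
Mapping each syllable to C/V: /kifw/ → CVCC, /tx/ → CV.

CVCC.CV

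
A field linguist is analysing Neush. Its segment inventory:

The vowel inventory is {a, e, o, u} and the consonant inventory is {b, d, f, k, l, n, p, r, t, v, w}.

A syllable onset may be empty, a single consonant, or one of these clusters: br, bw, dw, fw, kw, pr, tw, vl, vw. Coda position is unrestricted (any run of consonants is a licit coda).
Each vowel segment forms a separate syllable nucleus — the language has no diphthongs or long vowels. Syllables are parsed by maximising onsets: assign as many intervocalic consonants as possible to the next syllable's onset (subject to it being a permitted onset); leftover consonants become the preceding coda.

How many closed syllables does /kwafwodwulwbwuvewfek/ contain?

The vowels are a, o, u, u, e, e — 6 nuclei, so 6 syllables.
Between /a/ (V1) and /o/ (V2): /fw/ is a licit onset in full, so it all attaches to the next syllable.
Between /o/ (V2) and /u/ (V3): /dw/ — entire cluster is a permitted onset → onset /dw/, coda ∅.
Between /u/ (V3) and /u/ (V4): /lwbw/; trying suffixes from longest down, /bw/ is the first permitted one, so coda /lw/ | onset /bw/.
Between /u/ (V4) and /e/ (V5): /v/ is a single consonant, so it becomes the next onset.
Between /e/ (V5) and /e/ (V6): cluster /wf/ — the longest permitted-onset suffix is /f/; onset = /f/, preceding coda = /w/.
So the parse is kwa.fwo.dwulw.bwu.vew.fek.
Classifying each syllable: /kwa/ (open), /fwo/ (open), /dwulw/ (closed), /bwu/ (open), /vew/ (closed), /fek/ (closed).
Closed syllables: 3.

3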